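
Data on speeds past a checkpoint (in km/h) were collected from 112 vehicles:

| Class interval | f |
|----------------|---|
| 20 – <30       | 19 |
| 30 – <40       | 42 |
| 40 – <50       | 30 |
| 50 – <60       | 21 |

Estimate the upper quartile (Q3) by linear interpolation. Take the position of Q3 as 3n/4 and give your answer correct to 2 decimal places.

Cumulative frequencies: 19, 61, 91, 112
n = 112; position = 3n/4 = 84.
This falls in the class 40 – <50: L = 40, F = 61, f = 30, h = 10.
Upper quartile ≈ 40 + ((84 − 61) / 30) × 10 = 47.6667

47.67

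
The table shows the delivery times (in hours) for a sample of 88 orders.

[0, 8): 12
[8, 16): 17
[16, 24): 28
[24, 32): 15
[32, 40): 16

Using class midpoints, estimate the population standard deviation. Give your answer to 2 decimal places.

Midpoints: 4, 12, 20, 28, 36
n = 88, Σfm = 1808, mean = 20.5455
Σfm² = 46336
Σf(m − x̄)² = Σfm² − (Σfm)²/n = 46336 − 1808²/88 = 9189.8182
Population variance = 9189.8182 / 88 = 104.4298
Standard deviation = √104.4298 = 10.2191

10.22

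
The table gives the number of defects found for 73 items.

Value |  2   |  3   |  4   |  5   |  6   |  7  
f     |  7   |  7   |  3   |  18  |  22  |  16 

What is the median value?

Cumulative frequencies: 7, 14, 17, 35, 57, 73
n = 73, so the median is the value in position (n+1)/2 = 37.
Position 37 falls at value 6.

6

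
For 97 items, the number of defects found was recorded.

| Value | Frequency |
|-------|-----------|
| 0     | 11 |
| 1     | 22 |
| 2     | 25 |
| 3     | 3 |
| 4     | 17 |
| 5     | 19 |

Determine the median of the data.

Cumulative frequencies: 11, 33, 58, 61, 78, 97
n = 97, so the median is the value in position (n+1)/2 = 49.
Position 49 falls at value 2.

2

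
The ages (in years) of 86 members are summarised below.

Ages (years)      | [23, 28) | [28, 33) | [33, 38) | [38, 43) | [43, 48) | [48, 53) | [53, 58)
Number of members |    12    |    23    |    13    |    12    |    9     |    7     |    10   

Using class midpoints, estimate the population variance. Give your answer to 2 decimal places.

92.87

Midpoints: 25.5, 30.5, 35.5, 40.5, 45.5, 50.5, 55.5
n = 86, Σfm = 3273, mean = 38.0581
Σfm² = 132551.5
Σf(m − x̄)² = Σfm² − (Σfm)²/n = 132551.5 − 3273²/86 = 7987.2093
Population variance = 7987.2093 / 86 = 92.8745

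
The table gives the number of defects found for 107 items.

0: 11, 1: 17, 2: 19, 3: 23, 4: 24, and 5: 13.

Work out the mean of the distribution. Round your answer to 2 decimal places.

2.66

Values: 0, 1, 2, 3, 4, 5
Σfx = 11×0 + 17×1 + 19×2 + 23×3 + 24×4 + 13×5 = 285
n = Σf = 107
Mean = 285 / 107 = 2.6636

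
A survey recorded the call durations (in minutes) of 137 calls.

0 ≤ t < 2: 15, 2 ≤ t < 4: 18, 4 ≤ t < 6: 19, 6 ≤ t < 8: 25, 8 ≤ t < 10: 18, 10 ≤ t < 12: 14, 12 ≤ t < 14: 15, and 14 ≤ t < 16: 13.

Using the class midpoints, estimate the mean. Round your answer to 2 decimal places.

7.63

Midpoints: 1, 3, 5, 7, 9, 11, 13, 15
Σfm = 15×1 + 18×3 + 19×5 + 25×7 + 18×9 + 14×11 + 15×13 + 13×15 = 1045
n = Σf = 137
Mean = 1045 / 137 = 7.6277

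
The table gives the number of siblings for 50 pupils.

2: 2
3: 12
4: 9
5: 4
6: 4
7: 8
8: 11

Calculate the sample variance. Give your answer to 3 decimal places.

Values: 2, 3, 4, 5, 6, 7, 8
n = 50, Σfx = 264, mean = 5.2800
Σfx² = 1600
Σf(x − x̄)² = Σfx² − (Σfx)²/n = 1600 − 264²/50 = 206.0800
Sample variance = 206.0800 / 49 = 4.2057

4.206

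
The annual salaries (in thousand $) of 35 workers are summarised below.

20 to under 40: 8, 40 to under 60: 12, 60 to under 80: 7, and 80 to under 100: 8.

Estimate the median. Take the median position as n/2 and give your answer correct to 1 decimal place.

55.8

Cumulative frequencies: 8, 20, 27, 35
n = 35; position = n/2 = 17.5.
This falls in the class 40 to under 60: L = 40, F = 8, f = 12, h = 20.
Median ≈ 40 + ((17.5 − 8) / 12) × 20 = 55.8333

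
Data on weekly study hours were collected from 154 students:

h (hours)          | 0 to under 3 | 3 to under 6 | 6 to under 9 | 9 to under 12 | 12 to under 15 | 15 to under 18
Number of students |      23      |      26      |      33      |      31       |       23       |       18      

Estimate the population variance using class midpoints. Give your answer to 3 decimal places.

Midpoints: 1.5, 4.5, 7.5, 10.5, 13.5, 16.5
n = 154, Σfm = 1332, mean = 8.6494
Σfm² = 14944.5
Σf(m − x̄)² = Σfm² − (Σfm)²/n = 14944.5 − 1332²/154 = 3423.5649
Population variance = 3423.5649 / 154 = 22.2309

22.231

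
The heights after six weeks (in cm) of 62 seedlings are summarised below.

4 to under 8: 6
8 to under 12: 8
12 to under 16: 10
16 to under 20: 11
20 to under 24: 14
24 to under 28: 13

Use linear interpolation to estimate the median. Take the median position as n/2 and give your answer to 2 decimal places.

18.55

Cumulative frequencies: 6, 14, 24, 35, 49, 62
n = 62; position = n/2 = 31.
This falls in the class 16 to under 20: L = 16, F = 24, f = 11, h = 4.
Median ≈ 16 + ((31 − 24) / 11) × 4 = 18.5455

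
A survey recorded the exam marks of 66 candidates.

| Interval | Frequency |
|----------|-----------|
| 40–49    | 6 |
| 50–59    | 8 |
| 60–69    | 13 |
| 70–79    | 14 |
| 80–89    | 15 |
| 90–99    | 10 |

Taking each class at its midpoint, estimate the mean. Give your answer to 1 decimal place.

72.7

Midpoints: 44.5, 54.5, 64.5, 74.5, 84.5, 94.5
Σfm = 6×44.5 + 8×54.5 + 13×64.5 + 14×74.5 + 15×84.5 + 10×94.5 = 4797
n = Σf = 66
Mean = 4797 / 66 = 72.6818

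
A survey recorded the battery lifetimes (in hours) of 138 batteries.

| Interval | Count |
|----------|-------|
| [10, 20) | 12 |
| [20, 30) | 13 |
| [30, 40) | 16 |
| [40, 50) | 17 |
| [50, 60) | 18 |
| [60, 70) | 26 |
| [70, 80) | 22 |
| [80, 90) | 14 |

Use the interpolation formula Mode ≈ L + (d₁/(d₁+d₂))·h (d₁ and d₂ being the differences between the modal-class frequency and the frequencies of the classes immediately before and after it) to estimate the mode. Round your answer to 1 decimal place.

66.7

Modal class: [60, 70) (highest frequency 26).
d₁ = 26 − 18 = 8, d₂ = 26 − 22 = 4
Mode ≈ 60 + (8/(8+4)) × 10 = 60 + 6.6667 = 66.6667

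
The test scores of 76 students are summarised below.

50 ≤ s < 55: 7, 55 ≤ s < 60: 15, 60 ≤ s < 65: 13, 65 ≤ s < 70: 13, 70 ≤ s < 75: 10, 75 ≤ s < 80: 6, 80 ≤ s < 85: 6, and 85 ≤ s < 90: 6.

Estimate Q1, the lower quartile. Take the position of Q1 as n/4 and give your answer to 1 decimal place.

Cumulative frequencies: 7, 22, 35, 48, 58, 64, 70, 76
n = 76; position = n/4 = 19.
This falls in the class 55 ≤ s < 60: L = 55, F = 7, f = 15, h = 5.
Lower quartile ≈ 55 + ((19 − 7) / 15) × 5 = 59.0000

59.0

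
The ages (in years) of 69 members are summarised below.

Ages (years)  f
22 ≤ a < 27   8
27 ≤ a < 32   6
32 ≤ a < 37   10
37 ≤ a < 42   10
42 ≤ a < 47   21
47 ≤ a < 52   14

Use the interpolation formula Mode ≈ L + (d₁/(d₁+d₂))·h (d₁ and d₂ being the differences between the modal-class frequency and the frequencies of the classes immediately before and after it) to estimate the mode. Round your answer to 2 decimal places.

Modal class: 42 ≤ a < 47 (highest frequency 21).
d₁ = 21 − 10 = 11, d₂ = 21 − 14 = 7
Mode ≈ 42 + (11/(11+7)) × 5 = 42 + 3.0556 = 45.0556

45.06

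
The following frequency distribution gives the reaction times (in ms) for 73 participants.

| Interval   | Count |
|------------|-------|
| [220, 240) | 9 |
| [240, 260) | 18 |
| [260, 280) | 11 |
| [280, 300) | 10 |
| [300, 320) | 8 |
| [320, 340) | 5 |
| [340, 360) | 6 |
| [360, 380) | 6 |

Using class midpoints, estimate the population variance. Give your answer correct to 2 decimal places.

1859.26

Midpoints: 230, 250, 270, 290, 310, 330, 350, 370
n = 73, Σfm = 20890, mean = 286.1644
Σfm² = 6113700
Σf(m − x̄)² = Σfm² − (Σfm)²/n = 6113700 − 20890²/73 = 135726.0274
Population variance = 135726.0274 / 73 = 1859.2606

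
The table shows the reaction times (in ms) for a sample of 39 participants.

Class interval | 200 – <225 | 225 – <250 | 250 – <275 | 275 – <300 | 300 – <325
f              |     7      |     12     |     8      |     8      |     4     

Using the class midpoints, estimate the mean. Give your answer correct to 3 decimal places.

256.090

Midpoints: 212.5, 237.5, 262.5, 287.5, 312.5
Σfm = 7×212.5 + 12×237.5 + 8×262.5 + 8×287.5 + 4×312.5 = 9987.5
n = Σf = 39
Mean = 9987.5 / 39 = 256.0897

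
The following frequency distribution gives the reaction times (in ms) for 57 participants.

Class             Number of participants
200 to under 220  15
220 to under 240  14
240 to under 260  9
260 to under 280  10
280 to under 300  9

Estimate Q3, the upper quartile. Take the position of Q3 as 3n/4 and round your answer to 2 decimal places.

269.50

Cumulative frequencies: 15, 29, 38, 48, 57
n = 57; position = 3n/4 = 42.75.
This falls in the class 260 to under 280: L = 260, F = 38, f = 10, h = 20.
Upper quartile ≈ 260 + ((42.75 − 38) / 10) × 20 = 269.5000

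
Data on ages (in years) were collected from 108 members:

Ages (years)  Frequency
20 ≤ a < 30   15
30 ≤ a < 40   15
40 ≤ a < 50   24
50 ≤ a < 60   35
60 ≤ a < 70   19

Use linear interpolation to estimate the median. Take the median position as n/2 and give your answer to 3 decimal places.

Cumulative frequencies: 15, 30, 54, 89, 108
n = 108; position = n/2 = 54.
This falls in the class 40 ≤ a < 50: L = 40, F = 30, f = 24, h = 10.
Median ≈ 40 + ((54 − 30) / 24) × 10 = 50.0000

50.000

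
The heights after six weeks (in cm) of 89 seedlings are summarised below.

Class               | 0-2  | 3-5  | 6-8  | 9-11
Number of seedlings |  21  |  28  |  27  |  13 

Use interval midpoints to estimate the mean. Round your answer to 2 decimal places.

5.08

Midpoints: 1, 4, 7, 10
Σfm = 21×1 + 28×4 + 27×7 + 13×10 = 452
n = Σf = 89
Mean = 452 / 89 = 5.0787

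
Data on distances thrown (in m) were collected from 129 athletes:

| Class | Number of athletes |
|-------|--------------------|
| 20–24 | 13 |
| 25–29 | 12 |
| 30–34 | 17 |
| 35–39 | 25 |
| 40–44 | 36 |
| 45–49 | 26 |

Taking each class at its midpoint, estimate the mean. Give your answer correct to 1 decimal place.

37.3

Midpoints: 22, 27, 32, 37, 42, 47
Σfm = 13×22 + 12×27 + 17×32 + 25×37 + 36×42 + 26×47 = 4813
n = Σf = 129
Mean = 4813 / 129 = 37.3101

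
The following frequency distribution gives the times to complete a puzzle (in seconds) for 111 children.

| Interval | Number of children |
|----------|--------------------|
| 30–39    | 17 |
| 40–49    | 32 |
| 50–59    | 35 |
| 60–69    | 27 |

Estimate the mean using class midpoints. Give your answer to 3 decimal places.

Midpoints: 34.5, 44.5, 54.5, 64.5
Σfm = 17×34.5 + 32×44.5 + 35×54.5 + 27×64.5 = 5659.5
n = Σf = 111
Mean = 5659.5 / 111 = 50.9865

50.986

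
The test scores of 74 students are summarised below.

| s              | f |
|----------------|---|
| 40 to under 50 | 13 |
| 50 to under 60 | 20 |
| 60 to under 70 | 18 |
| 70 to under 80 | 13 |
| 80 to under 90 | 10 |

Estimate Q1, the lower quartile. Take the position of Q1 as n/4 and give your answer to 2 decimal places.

Cumulative frequencies: 13, 33, 51, 64, 74
n = 74; position = n/4 = 18.5.
This falls in the class 50 to under 60: L = 50, F = 13, f = 20, h = 10.
Lower quartile ≈ 50 + ((18.5 − 13) / 20) × 10 = 52.7500

52.75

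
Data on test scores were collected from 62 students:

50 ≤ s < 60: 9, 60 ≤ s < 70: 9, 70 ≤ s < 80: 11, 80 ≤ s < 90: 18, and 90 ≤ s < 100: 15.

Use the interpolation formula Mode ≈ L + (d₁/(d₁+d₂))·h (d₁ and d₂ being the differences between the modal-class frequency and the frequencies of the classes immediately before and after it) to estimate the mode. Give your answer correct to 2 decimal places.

Modal class: 80 ≤ s < 90 (highest frequency 18).
d₁ = 18 − 11 = 7, d₂ = 18 − 15 = 3
Mode ≈ 80 + (7/(7+3)) × 10 = 80 + 7.0000 = 87.0000

87.00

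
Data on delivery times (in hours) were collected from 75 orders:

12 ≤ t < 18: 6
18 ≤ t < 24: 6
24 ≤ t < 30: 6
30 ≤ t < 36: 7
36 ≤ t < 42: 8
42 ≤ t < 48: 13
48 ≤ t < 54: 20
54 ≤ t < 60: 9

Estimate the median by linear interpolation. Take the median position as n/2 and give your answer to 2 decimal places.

Cumulative frequencies: 6, 12, 18, 25, 33, 46, 66, 75
n = 75; position = n/2 = 37.5.
This falls in the class 42 ≤ t < 48: L = 42, F = 33, f = 13, h = 6.
Median ≈ 42 + ((37.5 − 33) / 13) × 6 = 44.0769

44.08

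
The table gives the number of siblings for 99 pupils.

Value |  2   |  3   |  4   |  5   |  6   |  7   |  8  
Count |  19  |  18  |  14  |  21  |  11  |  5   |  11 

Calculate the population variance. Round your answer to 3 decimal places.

Values: 2, 3, 4, 5, 6, 7, 8
n = 99, Σfx = 442, mean = 4.4646
Σfx² = 2332
Σf(x − x̄)² = Σfx² − (Σfx)²/n = 2332 − 442²/99 = 358.6263
Population variance = 358.6263 / 99 = 3.6225

3.622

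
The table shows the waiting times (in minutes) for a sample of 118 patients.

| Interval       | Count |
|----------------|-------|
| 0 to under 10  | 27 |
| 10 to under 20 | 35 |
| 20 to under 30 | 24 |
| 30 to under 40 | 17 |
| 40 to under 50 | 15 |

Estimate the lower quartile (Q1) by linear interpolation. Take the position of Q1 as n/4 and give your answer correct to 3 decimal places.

Cumulative frequencies: 27, 62, 86, 103, 118
n = 118; position = n/4 = 29.5.
This falls in the class 10 to under 20: L = 10, F = 27, f = 35, h = 10.
Lower quartile ≈ 10 + ((29.5 − 27) / 35) × 10 = 10.7143

10.714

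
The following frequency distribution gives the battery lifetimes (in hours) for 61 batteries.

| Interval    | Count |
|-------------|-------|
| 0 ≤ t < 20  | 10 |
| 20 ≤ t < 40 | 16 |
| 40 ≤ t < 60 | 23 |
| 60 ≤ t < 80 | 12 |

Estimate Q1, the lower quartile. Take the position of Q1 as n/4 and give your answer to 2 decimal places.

26.56

Cumulative frequencies: 10, 26, 49, 61
n = 61; position = n/4 = 15.25.
This falls in the class 20 ≤ t < 40: L = 20, F = 10, f = 16, h = 20.
Lower quartile ≈ 20 + ((15.25 − 10) / 16) × 20 = 26.5625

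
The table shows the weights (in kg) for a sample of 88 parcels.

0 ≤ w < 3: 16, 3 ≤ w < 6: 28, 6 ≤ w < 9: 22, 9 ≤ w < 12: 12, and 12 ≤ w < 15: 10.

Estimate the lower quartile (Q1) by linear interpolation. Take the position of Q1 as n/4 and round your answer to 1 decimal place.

Cumulative frequencies: 16, 44, 66, 78, 88
n = 88; position = n/4 = 22.
This falls in the class 3 ≤ w < 6: L = 3, F = 16, f = 28, h = 3.
Lower quartile ≈ 3 + ((22 − 16) / 28) × 3 = 3.6429

3.6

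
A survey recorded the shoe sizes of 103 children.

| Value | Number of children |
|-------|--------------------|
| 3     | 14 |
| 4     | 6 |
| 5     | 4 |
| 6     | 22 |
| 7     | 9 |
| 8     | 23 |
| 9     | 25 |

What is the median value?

7

Cumulative frequencies: 14, 20, 24, 46, 55, 78, 103
n = 103, so the median is the value in position (n+1)/2 = 52.
Position 52 falls at value 7.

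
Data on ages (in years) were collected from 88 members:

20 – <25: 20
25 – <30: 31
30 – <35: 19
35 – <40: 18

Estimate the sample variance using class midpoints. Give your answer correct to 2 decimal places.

27.90

Midpoints: 22.5, 27.5, 32.5, 37.5
n = 88, Σfm = 2595, mean = 29.4886
Σfm² = 78950
Σf(m − x̄)² = Σfm² − (Σfm)²/n = 78950 − 2595²/88 = 2426.9886
Sample variance = 2426.9886 / 87 = 27.8964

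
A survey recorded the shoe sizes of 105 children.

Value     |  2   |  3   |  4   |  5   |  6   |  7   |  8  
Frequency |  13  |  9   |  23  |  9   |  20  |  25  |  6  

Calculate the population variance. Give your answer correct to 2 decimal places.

Values: 2, 3, 4, 5, 6, 7, 8
n = 105, Σfx = 533, mean = 5.0762
Σfx² = 3055
Σf(x − x̄)² = Σfx² − (Σfx)²/n = 3055 − 533²/105 = 349.3905
Population variance = 349.3905 / 105 = 3.3275

3.33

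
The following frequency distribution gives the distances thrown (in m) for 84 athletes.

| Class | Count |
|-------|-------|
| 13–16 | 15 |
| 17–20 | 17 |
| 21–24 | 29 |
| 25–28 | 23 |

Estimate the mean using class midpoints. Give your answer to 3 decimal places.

Midpoints: 14.5, 18.5, 22.5, 26.5
Σfm = 15×14.5 + 17×18.5 + 29×22.5 + 23×26.5 = 1794
n = Σf = 84
Mean = 1794 / 84 = 21.3571

21.357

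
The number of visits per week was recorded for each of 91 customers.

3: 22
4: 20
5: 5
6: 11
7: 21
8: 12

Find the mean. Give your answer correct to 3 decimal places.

5.275

Values: 3, 4, 5, 6, 7, 8
Σfx = 22×3 + 20×4 + 5×5 + 11×6 + 21×7 + 12×8 = 480
n = Σf = 91
Mean = 480 / 91 = 5.2747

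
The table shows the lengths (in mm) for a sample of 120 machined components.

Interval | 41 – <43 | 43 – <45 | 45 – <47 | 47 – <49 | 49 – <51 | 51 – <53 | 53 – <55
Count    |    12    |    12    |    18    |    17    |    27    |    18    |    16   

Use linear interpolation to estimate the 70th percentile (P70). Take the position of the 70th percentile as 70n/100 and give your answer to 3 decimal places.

Cumulative frequencies: 12, 24, 42, 59, 86, 104, 120
n = 120; position = 70n/100 = 84.
This falls in the class 49 – <51: L = 49, F = 59, f = 27, h = 2.
70th percentile ≈ 49 + ((84 − 59) / 27) × 2 = 50.8519

50.852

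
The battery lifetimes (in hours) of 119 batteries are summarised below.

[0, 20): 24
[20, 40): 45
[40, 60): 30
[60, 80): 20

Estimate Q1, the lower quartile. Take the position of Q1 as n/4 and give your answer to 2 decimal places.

Cumulative frequencies: 24, 69, 99, 119
n = 119; position = n/4 = 29.75.
This falls in the class [20, 40): L = 20, F = 24, f = 45, h = 20.
Lower quartile ≈ 20 + ((29.75 − 24) / 45) × 20 = 22.5556

22.56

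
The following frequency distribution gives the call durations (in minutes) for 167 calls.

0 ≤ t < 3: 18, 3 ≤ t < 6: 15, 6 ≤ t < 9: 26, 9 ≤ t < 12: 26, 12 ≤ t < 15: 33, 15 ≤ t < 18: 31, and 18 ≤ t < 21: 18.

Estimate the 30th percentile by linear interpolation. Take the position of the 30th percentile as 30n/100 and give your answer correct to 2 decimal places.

7.97

Cumulative frequencies: 18, 33, 59, 85, 118, 149, 167
n = 167; position = 30n/100 = 50.1.
This falls in the class 6 ≤ t < 9: L = 6, F = 33, f = 26, h = 3.
30th percentile ≈ 6 + ((50.1 − 33) / 26) × 3 = 7.9731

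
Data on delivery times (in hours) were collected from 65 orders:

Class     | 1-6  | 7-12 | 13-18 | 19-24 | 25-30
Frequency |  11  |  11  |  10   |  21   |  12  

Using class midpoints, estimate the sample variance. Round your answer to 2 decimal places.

Midpoints: 3.5, 9.5, 15.5, 21.5, 27.5
n = 65, Σfm = 1079.5, mean = 16.6077
Σfm² = 22312.25
Σf(m − x̄)² = Σfm² − (Σfm)²/n = 22312.25 − 1079.5²/65 = 4384.2462
Sample variance = 4384.2462 / 64 = 68.5038

68.50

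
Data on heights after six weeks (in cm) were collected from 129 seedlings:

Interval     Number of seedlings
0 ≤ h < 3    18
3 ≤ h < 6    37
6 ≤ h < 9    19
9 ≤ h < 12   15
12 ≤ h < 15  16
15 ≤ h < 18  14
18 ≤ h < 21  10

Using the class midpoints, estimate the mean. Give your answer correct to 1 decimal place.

Midpoints: 1.5, 4.5, 7.5, 10.5, 13.5, 16.5, 19.5
Σfm = 18×1.5 + 37×4.5 + 19×7.5 + 15×10.5 + 16×13.5 + 14×16.5 + 10×19.5 = 1135.5
n = Σf = 129
Mean = 1135.5 / 129 = 8.8023

8.8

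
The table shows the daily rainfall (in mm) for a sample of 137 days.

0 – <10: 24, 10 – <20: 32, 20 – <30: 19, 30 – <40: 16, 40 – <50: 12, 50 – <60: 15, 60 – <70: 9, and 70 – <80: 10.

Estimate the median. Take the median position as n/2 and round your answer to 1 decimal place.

Cumulative frequencies: 24, 56, 75, 91, 103, 118, 127, 137
n = 137; position = n/2 = 68.5.
This falls in the class 20 – <30: L = 20, F = 56, f = 19, h = 10.
Median ≈ 20 + ((68.5 − 56) / 19) × 10 = 26.5789

26.6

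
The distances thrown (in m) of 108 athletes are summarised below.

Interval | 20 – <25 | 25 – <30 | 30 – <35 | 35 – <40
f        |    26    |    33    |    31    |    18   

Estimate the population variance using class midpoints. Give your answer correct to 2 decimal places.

Midpoints: 22.5, 27.5, 32.5, 37.5
n = 108, Σfm = 3175, mean = 29.3981
Σfm² = 96175
Σf(m − x̄)² = Σfm² − (Σfm)²/n = 96175 − 3175²/108 = 2835.8796
Population variance = 2835.8796 / 108 = 26.2581

26.26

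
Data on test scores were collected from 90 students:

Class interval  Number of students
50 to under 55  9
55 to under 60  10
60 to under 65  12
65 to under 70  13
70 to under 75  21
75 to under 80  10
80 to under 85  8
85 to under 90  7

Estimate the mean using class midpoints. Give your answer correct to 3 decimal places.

Midpoints: 52.5, 57.5, 62.5, 67.5, 72.5, 77.5, 82.5, 87.5
Σfm = 9×52.5 + 10×57.5 + 12×62.5 + 13×67.5 + 21×72.5 + 10×77.5 + 8×82.5 + 7×87.5 = 6245
n = Σf = 90
Mean = 6245 / 90 = 69.3889

69.389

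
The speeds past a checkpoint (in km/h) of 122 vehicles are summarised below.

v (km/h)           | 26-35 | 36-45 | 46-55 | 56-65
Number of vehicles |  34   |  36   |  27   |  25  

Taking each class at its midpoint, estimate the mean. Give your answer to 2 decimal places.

44.02

Midpoints: 30.5, 40.5, 50.5, 60.5
Σfm = 34×30.5 + 36×40.5 + 27×50.5 + 25×60.5 = 5371
n = Σf = 122
Mean = 5371 / 122 = 44.0246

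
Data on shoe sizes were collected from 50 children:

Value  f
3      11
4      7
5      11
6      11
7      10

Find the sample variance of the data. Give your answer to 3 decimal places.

Values: 3, 4, 5, 6, 7
n = 50, Σfx = 252, mean = 5.0400
Σfx² = 1372
Σf(x − x̄)² = Σfx² − (Σfx)²/n = 1372 − 252²/50 = 101.9200
Sample variance = 101.9200 / 49 = 2.0800

2.080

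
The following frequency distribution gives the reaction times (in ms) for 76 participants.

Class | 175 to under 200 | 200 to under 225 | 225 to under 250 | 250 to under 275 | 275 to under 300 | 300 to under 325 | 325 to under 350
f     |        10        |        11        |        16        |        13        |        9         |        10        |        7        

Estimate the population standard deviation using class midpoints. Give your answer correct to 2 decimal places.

46.04

Midpoints: 187.5, 212.5, 237.5, 262.5, 287.5, 312.5, 337.5
n = 76, Σfm = 19500, mean = 256.5789
Σfm² = 5164375
Σf(m − x̄)² = Σfm² − (Σfm)²/n = 5164375 − 19500²/76 = 161085.5263
Population variance = 161085.5263 / 76 = 2119.5464
Standard deviation = √2119.5464 = 46.0385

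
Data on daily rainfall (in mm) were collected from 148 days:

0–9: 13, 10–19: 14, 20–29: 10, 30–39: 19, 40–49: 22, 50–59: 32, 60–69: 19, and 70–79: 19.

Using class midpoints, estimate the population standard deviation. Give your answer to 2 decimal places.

Midpoints: 4.5, 14.5, 24.5, 34.5, 44.5, 54.5, 64.5, 74.5
n = 148, Σfm = 6526, mean = 44.0946
Σfm² = 354937
Σf(m − x̄)² = Σfm² − (Σfm)²/n = 354937 − 6526²/148 = 67175.6757
Population variance = 67175.6757 / 148 = 453.8897
Standard deviation = √453.8897 = 21.3047

21.30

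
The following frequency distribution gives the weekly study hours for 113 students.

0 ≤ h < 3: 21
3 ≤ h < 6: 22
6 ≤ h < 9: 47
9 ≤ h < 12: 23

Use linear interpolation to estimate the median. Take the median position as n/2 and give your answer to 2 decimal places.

Cumulative frequencies: 21, 43, 90, 113
n = 113; position = n/2 = 56.5.
This falls in the class 6 ≤ h < 9: L = 6, F = 43, f = 47, h = 3.
Median ≈ 6 + ((56.5 − 43) / 47) × 3 = 6.8617

6.86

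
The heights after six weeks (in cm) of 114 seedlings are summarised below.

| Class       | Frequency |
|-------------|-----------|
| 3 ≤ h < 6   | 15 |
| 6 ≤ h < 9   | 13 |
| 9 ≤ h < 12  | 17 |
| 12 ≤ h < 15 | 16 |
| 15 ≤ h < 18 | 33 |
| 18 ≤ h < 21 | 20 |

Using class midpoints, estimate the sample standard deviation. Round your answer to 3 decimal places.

Midpoints: 4.5, 7.5, 10.5, 13.5, 16.5, 19.5
n = 114, Σfm = 1494, mean = 13.1053
Σfm² = 22414.5
Σf(m − x̄)² = Σfm² − (Σfm)²/n = 22414.5 − 1494²/114 = 2835.2368
Sample variance = 2835.2368 / 113 = 25.0906
Standard deviation = √25.0906 = 5.0091

5.009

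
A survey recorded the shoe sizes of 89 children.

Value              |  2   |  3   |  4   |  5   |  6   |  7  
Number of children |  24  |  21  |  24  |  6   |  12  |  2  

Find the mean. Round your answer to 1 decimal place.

Values: 2, 3, 4, 5, 6, 7
Σfx = 24×2 + 21×3 + 24×4 + 6×5 + 12×6 + 2×7 = 323
n = Σf = 89
Mean = 323 / 89 = 3.6292

3.6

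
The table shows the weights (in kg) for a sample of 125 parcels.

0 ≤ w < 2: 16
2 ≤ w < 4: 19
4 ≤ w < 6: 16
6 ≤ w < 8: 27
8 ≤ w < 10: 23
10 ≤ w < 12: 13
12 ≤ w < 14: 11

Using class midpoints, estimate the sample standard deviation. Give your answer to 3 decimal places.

Midpoints: 1, 3, 5, 7, 9, 11, 13
n = 125, Σfm = 835, mean = 6.6800
Σfm² = 7205
Σf(m − x̄)² = Σfm² − (Σfm)²/n = 7205 − 835²/125 = 1627.2000
Sample variance = 1627.2000 / 124 = 13.1226
Standard deviation = √13.1226 = 3.6225

3.623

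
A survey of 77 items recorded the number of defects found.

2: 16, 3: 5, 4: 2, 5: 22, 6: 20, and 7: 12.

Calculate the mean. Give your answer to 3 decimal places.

Values: 2, 3, 4, 5, 6, 7
Σfx = 16×2 + 5×3 + 2×4 + 22×5 + 20×6 + 12×7 = 369
n = Σf = 77
Mean = 369 / 77 = 4.7922

4.792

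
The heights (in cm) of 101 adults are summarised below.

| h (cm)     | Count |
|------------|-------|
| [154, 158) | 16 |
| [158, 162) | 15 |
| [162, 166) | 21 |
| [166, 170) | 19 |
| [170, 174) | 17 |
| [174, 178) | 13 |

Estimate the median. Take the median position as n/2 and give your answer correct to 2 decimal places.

Cumulative frequencies: 16, 31, 52, 71, 88, 101
n = 101; position = n/2 = 50.5.
This falls in the class [162, 166): L = 162, F = 31, f = 21, h = 4.
Median ≈ 162 + ((50.5 − 31) / 21) × 4 = 165.7143

165.71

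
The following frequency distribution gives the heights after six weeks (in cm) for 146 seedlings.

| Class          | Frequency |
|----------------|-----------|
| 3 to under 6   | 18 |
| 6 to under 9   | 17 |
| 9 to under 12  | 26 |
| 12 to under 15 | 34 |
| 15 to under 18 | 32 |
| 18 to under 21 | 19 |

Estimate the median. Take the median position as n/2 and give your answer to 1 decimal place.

Cumulative frequencies: 18, 35, 61, 95, 127, 146
n = 146; position = n/2 = 73.
This falls in the class 12 to under 15: L = 12, F = 61, f = 34, h = 3.
Median ≈ 12 + ((73 − 61) / 34) × 3 = 13.0588

13.1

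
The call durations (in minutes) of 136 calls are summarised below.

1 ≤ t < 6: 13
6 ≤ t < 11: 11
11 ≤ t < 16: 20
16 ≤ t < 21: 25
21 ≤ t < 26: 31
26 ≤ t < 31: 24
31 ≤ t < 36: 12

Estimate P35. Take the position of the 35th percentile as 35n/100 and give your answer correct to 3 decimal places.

Cumulative frequencies: 13, 24, 44, 69, 100, 124, 136
n = 136; position = 35n/100 = 47.6.
This falls in the class 16 ≤ t < 21: L = 16, F = 44, f = 25, h = 5.
35th percentile ≈ 16 + ((47.6 − 44) / 25) × 5 = 16.7200

16.720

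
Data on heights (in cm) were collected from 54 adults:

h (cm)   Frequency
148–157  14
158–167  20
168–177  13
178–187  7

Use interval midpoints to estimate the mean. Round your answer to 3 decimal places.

164.907

Midpoints: 152.5, 162.5, 172.5, 182.5
Σfm = 14×152.5 + 20×162.5 + 13×172.5 + 7×182.5 = 8905
n = Σf = 54
Mean = 8905 / 54 = 164.9074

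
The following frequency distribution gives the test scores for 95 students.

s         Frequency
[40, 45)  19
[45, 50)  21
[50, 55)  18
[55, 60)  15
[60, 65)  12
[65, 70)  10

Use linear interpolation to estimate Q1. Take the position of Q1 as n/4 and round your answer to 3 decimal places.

Cumulative frequencies: 19, 40, 58, 73, 85, 95
n = 95; position = n/4 = 23.75.
This falls in the class [45, 50): L = 45, F = 19, f = 21, h = 5.
Lower quartile ≈ 45 + ((23.75 − 19) / 21) × 5 = 46.1310

46.131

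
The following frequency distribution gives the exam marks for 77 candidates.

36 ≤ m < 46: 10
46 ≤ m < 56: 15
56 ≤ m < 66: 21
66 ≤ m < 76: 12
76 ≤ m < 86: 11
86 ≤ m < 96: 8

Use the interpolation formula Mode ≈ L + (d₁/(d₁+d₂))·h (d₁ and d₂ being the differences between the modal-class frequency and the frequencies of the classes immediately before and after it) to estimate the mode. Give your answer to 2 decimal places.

60.00

Modal class: 56 ≤ m < 66 (highest frequency 21).
d₁ = 21 − 15 = 6, d₂ = 21 − 12 = 9
Mode ≈ 56 + (6/(6+9)) × 10 = 56 + 4.0000 = 60.0000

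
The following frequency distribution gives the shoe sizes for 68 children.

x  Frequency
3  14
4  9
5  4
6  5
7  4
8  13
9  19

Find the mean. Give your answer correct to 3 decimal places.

6.338

Values: 3, 4, 5, 6, 7, 8, 9
Σfx = 14×3 + 9×4 + 4×5 + 5×6 + 4×7 + 13×8 + 19×9 = 431
n = Σf = 68
Mean = 431 / 68 = 6.3382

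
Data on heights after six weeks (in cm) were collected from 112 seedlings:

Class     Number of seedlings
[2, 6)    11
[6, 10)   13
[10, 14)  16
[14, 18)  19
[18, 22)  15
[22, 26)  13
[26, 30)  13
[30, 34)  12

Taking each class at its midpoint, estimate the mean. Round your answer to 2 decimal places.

Midpoints: 4, 8, 12, 16, 20, 24, 28, 32
Σfm = 11×4 + 13×8 + 16×12 + 19×16 + 15×20 + 13×24 + 13×28 + 12×32 = 2004
n = Σf = 112
Mean = 2004 / 112 = 17.8929

17.89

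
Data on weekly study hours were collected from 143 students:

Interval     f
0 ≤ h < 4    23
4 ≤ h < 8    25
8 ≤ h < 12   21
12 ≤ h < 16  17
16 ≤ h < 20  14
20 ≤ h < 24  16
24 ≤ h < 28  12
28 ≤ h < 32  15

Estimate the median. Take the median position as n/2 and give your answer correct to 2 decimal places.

12.59

Cumulative frequencies: 23, 48, 69, 86, 100, 116, 128, 143
n = 143; position = n/2 = 71.5.
This falls in the class 12 ≤ h < 16: L = 12, F = 69, f = 17, h = 4.
Median ≈ 12 + ((71.5 − 69) / 17) × 4 = 12.5882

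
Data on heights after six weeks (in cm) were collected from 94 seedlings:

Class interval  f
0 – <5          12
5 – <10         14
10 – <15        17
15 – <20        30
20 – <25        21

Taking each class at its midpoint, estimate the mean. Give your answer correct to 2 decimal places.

14.31

Midpoints: 2.5, 7.5, 12.5, 17.5, 22.5
Σfm = 12×2.5 + 14×7.5 + 17×12.5 + 30×17.5 + 21×22.5 = 1345
n = Σf = 94
Mean = 1345 / 94 = 14.3085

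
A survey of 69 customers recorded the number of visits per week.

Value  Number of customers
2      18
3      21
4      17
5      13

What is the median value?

Cumulative frequencies: 18, 39, 56, 69
n = 69, so the median is the value in position (n+1)/2 = 35.
Position 35 falls at value 3.

3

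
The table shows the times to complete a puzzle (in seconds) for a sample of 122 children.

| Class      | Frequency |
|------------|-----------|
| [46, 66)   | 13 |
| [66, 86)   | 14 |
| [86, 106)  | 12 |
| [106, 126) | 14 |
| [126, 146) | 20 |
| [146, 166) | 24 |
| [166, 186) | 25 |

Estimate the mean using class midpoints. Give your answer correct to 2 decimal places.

Midpoints: 56, 76, 96, 116, 136, 156, 176
Σfm = 13×56 + 14×76 + 12×96 + 14×116 + 20×136 + 24×156 + 25×176 = 15432
n = Σf = 122
Mean = 15432 / 122 = 126.4918

126.49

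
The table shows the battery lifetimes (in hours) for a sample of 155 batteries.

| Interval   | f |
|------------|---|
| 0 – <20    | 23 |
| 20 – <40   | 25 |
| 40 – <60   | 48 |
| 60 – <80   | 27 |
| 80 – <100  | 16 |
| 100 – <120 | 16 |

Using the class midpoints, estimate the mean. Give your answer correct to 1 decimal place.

Midpoints: 10, 30, 50, 70, 90, 110
Σfm = 23×10 + 25×30 + 48×50 + 27×70 + 16×90 + 16×110 = 8470
n = Σf = 155
Mean = 8470 / 155 = 54.6452

54.6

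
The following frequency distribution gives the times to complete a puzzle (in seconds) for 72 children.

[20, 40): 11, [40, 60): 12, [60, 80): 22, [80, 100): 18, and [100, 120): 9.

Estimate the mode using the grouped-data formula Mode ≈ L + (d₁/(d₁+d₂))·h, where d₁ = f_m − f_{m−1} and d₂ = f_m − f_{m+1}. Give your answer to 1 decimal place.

Modal class: [60, 80) (highest frequency 22).
d₁ = 22 − 12 = 10, d₂ = 22 − 18 = 4
Mode ≈ 60 + (10/(10+4)) × 20 = 60 + 14.2857 = 74.2857

74.3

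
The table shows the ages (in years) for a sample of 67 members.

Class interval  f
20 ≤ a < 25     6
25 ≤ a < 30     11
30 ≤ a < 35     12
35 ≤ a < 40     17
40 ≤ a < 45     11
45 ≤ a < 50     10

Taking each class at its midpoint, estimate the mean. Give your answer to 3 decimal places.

35.933

Midpoints: 22.5, 27.5, 32.5, 37.5, 42.5, 47.5
Σfm = 6×22.5 + 11×27.5 + 12×32.5 + 17×37.5 + 11×42.5 + 10×47.5 = 2407.5
n = Σf = 67
Mean = 2407.5 / 67 = 35.9328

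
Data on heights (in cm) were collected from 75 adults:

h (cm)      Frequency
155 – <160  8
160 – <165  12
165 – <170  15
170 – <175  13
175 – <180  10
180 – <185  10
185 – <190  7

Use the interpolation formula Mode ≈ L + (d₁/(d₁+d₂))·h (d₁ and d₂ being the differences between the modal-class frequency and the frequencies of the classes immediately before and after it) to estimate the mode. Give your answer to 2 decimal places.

Modal class: 165 – <170 (highest frequency 15).
d₁ = 15 − 12 = 3, d₂ = 15 − 13 = 2
Mode ≈ 165 + (3/(3+2)) × 5 = 165 + 3.0000 = 168.0000

168.00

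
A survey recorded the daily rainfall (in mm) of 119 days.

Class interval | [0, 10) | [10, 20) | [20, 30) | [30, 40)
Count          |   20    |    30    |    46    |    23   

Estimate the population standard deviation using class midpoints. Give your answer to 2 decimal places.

Midpoints: 5, 15, 25, 35
n = 119, Σfm = 2505, mean = 21.0504
Σfm² = 64175
Σf(m − x̄)² = Σfm² − (Σfm)²/n = 64175 − 2505²/119 = 11443.6975
Population variance = 11443.6975 / 119 = 96.1655
Standard deviation = √96.1655 = 9.8064

9.81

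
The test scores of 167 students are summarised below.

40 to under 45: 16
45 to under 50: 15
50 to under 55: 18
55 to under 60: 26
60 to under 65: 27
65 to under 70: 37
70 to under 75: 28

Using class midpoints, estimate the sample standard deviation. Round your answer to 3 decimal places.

Midpoints: 42.5, 47.5, 52.5, 57.5, 62.5, 67.5, 72.5
n = 167, Σfm = 10047.5, mean = 60.1647
Σfm² = 619543.75
Σf(m − x̄)² = Σfm² − (Σfm)²/n = 619543.75 − 10047.5²/167 = 15039.2216
Sample variance = 15039.2216 / 166 = 90.5977
Standard deviation = √90.5977 = 9.5183

9.518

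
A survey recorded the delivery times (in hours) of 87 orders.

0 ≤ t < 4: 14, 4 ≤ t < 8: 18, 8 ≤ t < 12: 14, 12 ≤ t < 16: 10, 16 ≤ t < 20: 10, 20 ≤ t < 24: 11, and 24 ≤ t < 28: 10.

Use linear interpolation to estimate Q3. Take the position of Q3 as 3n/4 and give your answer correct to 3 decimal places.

Cumulative frequencies: 14, 32, 46, 56, 66, 77, 87
n = 87; position = 3n/4 = 65.25.
This falls in the class 16 ≤ t < 20: L = 16, F = 56, f = 10, h = 4.
Upper quartile ≈ 16 + ((65.25 − 56) / 10) × 4 = 19.7000

19.700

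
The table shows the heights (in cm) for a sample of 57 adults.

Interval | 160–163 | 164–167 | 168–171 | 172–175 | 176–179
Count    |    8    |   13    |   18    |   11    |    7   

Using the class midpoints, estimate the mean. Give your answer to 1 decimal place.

169.2

Midpoints: 161.5, 165.5, 169.5, 173.5, 177.5
Σfm = 8×161.5 + 13×165.5 + 18×169.5 + 11×173.5 + 7×177.5 = 9645.5
n = Σf = 57
Mean = 9645.5 / 57 = 169.2193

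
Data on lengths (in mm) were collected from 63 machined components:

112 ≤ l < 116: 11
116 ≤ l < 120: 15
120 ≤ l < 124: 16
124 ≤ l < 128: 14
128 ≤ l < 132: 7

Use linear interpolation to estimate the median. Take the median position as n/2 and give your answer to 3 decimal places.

121.375

Cumulative frequencies: 11, 26, 42, 56, 63
n = 63; position = n/2 = 31.5.
This falls in the class 120 ≤ l < 124: L = 120, F = 26, f = 16, h = 4.
Median ≈ 120 + ((31.5 − 26) / 16) × 4 = 121.3750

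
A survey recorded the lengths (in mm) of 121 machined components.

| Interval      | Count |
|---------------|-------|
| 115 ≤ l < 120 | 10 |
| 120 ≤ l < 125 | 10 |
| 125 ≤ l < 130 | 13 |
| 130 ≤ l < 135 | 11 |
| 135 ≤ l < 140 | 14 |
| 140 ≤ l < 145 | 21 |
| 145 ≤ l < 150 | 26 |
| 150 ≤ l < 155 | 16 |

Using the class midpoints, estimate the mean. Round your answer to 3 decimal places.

138.079

Midpoints: 117.5, 122.5, 127.5, 132.5, 137.5, 142.5, 147.5, 152.5
Σfm = 10×117.5 + 10×122.5 + 13×127.5 + 11×132.5 + 14×137.5 + 21×142.5 + 26×147.5 + 16×152.5 = 16707.5
n = Σf = 121
Mean = 16707.5 / 121 = 138.0785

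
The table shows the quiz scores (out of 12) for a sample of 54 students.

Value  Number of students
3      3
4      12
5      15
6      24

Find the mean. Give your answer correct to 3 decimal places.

5.111

Values: 3, 4, 5, 6
Σfx = 3×3 + 12×4 + 15×5 + 24×6 = 276
n = Σf = 54
Mean = 276 / 54 = 5.1111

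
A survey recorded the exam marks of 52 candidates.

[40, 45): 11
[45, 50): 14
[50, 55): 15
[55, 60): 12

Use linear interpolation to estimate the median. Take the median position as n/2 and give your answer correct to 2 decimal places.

Cumulative frequencies: 11, 25, 40, 52
n = 52; position = n/2 = 26.
This falls in the class [50, 55): L = 50, F = 25, f = 15, h = 5.
Median ≈ 50 + ((26 − 25) / 15) × 5 = 50.3333

50.33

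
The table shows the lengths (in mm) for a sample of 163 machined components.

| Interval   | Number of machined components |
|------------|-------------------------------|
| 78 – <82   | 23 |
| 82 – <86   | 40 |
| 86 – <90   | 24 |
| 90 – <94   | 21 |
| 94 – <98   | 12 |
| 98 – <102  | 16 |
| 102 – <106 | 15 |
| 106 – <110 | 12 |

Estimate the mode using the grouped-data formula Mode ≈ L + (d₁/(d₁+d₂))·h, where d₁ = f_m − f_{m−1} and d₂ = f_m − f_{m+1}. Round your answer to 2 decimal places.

84.06

Modal class: 82 – <86 (highest frequency 40).
d₁ = 40 − 23 = 17, d₂ = 40 − 24 = 16
Mode ≈ 82 + (17/(17+16)) × 4 = 82 + 2.0606 = 84.0606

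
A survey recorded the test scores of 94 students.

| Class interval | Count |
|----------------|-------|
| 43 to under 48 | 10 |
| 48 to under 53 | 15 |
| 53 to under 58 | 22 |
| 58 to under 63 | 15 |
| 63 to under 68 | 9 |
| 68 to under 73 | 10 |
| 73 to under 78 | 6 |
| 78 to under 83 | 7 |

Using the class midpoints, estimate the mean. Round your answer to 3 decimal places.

60.128

Midpoints: 45.5, 50.5, 55.5, 60.5, 65.5, 70.5, 75.5, 80.5
Σfm = 10×45.5 + 15×50.5 + 22×55.5 + 15×60.5 + 9×65.5 + 10×70.5 + 6×75.5 + 7×80.5 = 5652
n = Σf = 94
Mean = 5652 / 94 = 60.1277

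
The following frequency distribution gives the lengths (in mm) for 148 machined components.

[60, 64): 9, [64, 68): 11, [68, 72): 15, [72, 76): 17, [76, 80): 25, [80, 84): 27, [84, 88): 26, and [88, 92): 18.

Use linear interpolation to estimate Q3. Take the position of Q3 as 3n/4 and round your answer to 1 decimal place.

Cumulative frequencies: 9, 20, 35, 52, 77, 104, 130, 148
n = 148; position = 3n/4 = 111.
This falls in the class [84, 88): L = 84, F = 104, f = 26, h = 4.
Upper quartile ≈ 84 + ((111 − 104) / 26) × 4 = 85.0769

85.1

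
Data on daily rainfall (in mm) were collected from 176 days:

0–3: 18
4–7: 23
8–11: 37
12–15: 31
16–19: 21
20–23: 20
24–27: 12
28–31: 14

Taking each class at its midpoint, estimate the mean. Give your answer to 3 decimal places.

Midpoints: 1.5, 5.5, 9.5, 13.5, 17.5, 21.5, 25.5, 29.5
Σfm = 18×1.5 + 23×5.5 + 37×9.5 + 31×13.5 + 21×17.5 + 20×21.5 + 12×25.5 + 14×29.5 = 2440
n = Σf = 176
Mean = 2440 / 176 = 13.8636

13.864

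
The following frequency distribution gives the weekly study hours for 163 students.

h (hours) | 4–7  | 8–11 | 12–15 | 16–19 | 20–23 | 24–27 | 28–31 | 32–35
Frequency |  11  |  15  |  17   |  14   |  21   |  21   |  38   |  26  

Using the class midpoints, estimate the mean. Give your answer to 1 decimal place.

22.4

Midpoints: 5.5, 9.5, 13.5, 17.5, 21.5, 25.5, 29.5, 33.5
Σfm = 11×5.5 + 15×9.5 + 17×13.5 + 14×17.5 + 21×21.5 + 21×25.5 + 38×29.5 + 26×33.5 = 3656.5
n = Σf = 163
Mean = 3656.5 / 163 = 22.4325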